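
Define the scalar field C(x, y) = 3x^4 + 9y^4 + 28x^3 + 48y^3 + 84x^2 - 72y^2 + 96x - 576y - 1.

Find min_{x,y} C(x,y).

-977

C(x,y) separates as P(x) + Q(y) − 1, so its minimum is min P + min Q − 1.
P'(x) = 12(x + 1)(x + 2)(x + 4) vanishes at x ∈ {-4, -2, -1}; Q'(y) = 36(y - 2)(y + 2)(y + 4) vanishes at y ∈ {-4, -2, 2}.
Local minima of P (where P''>0): P(-4)=-64, P(-1)=-37. Local minima of Q: Q(-4)=384, Q(2)=-912.
So the global minimum of C is P(-4) + Q(2) − 1 = -64 − 912 − 1 = -977, attained at (-4, 2).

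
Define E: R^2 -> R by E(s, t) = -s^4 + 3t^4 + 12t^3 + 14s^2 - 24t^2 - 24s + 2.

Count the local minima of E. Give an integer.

2

E separates as a function of s plus a function of t, so ∇E=0 decouples.
∂E/∂s = -4(s - 2)(s - 1)(s + 3) = 0 at s ∈ {-3, 1, 2}; ∂E/∂t = 12t(t - 1)(t + 4) = 0 at t ∈ {-4, 0, 1}.
The Hessian is diagonal: diag(E_ss, E_tt). Second derivatives: E_ss(-3)=-80, E_ss(1)=16, E_ss(2)=-20; E_tt(-4)=240, E_tt(0)=-48, E_tt(1)=60.
Local minima occur where both diagonal entries positive: (1, -4), (1, 1). Count: 2.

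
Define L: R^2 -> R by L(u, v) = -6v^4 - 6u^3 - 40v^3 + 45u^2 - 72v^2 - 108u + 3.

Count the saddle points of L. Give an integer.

3

L separates as a function of u plus a function of v, so ∇L=0 decouples.
∂L/∂u = -18(u - 3)(u - 2) = 0 at u ∈ {2, 3}; ∂L/∂v = -24v(v + 2)(v + 3) = 0 at v ∈ {-3, -2, 0}.
The Hessian is diagonal: diag(L_uu, L_vv). Second derivatives: L_uu(2)=18, L_uu(3)=-18; L_vv(-3)=-72, L_vv(-2)=48, L_vv(0)=-144.
Saddle points occur where the two diagonal entries have opposite signs: (2, -3), (2, 0), (3, -2). Count: 3.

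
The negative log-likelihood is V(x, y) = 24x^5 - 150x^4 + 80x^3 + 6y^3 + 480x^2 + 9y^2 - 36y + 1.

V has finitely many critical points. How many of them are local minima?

2

V separates as a function of x plus a function of y, so ∇V=0 decouples.
∂V/∂x = 120x(x - 4)(x - 2)(x + 1) = 0 at x ∈ {-1, 0, 2, 4}; ∂V/∂y = 18(y - 1)(y + 2) = 0 at y ∈ {-2, 1}.
The Hessian is diagonal: diag(V_xx, V_yy). Second derivatives: V_xx(-1)=-1800, V_xx(0)=960, V_xx(2)=-1440, V_xx(4)=4800; V_yy(-2)=-54, V_yy(1)=54.
Local minima occur where both diagonal entries positive: (0, 1), (4, 1). Count: 2.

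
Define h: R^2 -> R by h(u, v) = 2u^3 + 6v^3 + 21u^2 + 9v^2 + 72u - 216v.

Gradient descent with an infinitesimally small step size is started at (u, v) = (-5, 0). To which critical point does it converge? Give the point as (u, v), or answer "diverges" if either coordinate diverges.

h is separable, so gradient descent decouples: u follows -∂h/∂u, v follows -∂h/∂v.
∂h/∂u = 6(u + 3)(u + 4); at u=-5 this is 12, so u decreases.
∂h/∂v = 18(v - 3)(v + 4); at v=0 this is -216, so v increases.
The u-coordinate has no critical point in that direction and runs off to infinity.

diverges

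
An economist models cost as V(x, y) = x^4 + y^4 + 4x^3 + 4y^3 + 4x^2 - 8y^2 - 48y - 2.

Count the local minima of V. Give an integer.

V separates as a function of x plus a function of y, so ∇V=0 decouples.
∂V/∂x = 4x(x + 1)(x + 2) = 0 at x ∈ {-2, -1, 0}; ∂V/∂y = 4(y - 2)(y + 2)(y + 3) = 0 at y ∈ {-3, -2, 2}.
The Hessian is diagonal: diag(V_xx, V_yy). Second derivatives: V_xx(-2)=8, V_xx(-1)=-4, V_xx(0)=8; V_yy(-3)=20, V_yy(-2)=-16, V_yy(2)=80.
Local minima occur where both diagonal entries positive: (-2, -3), (-2, 2), (0, -3), (0, 2). Count: 4.

4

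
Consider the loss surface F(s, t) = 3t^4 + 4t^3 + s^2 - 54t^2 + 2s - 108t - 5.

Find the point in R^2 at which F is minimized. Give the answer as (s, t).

F(s,t) separates as P(s) + Q(t) − 5, so its minimum is min P + min Q − 5.
P'(s) = 2s + 2 vanishes at s ∈ {-1}; Q'(t) = 12(t - 3)(t + 1)(t + 3) vanishes at t ∈ {-3, -1, 3}.
Local minima of P (where P''>0): P(-1)=-1. Local minima of Q: Q(-3)=-27, Q(3)=-459.
So the global minimum of F is P(-1) + Q(3) − 5 = -1 − 459 − 5 = -465, attained at (-1, 3).

(-1, 3)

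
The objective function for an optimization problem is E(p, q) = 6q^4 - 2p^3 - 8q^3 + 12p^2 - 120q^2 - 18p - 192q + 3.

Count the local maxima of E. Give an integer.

E separates as a function of p plus a function of q, so ∇E=0 decouples.
∂E/∂p = -6(p - 3)(p - 1) = 0 at p ∈ {1, 3}; ∂E/∂q = 24(q - 4)(q + 1)(q + 2) = 0 at q ∈ {-2, -1, 4}.
The Hessian is diagonal: diag(E_pp, E_qq). Second derivatives: E_pp(1)=12, E_pp(3)=-12; E_qq(-2)=144, E_qq(-1)=-120, E_qq(4)=720.
Local maxima occur where both diagonal entries negative: (3, -1). Count: 1.

1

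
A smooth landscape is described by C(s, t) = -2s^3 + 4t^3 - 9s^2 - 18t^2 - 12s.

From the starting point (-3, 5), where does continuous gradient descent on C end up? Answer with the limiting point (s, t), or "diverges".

(-2, 3)

C is separable, so gradient descent decouples: s follows -∂C/∂s, t follows -∂C/∂t.
∂C/∂s = -6(s + 1)(s + 2); at s=-3 this is -12, so s increases.
∂C/∂t = 12t(t - 3); at t=5 this is 120, so t decreases.
s converges to its nearest critical value -2 (a local min of the s-part); t converges to 3. The iterate converges to (-2, 3).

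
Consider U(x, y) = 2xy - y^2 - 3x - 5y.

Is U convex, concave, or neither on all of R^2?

neither

U is quadratic, so its Hessian is the constant matrix H = [[0, 2], [2, -2]].
det(H) = -4, tr(H) = -2.
det(H) < 0, so H is indefinite: neither convex nor concave.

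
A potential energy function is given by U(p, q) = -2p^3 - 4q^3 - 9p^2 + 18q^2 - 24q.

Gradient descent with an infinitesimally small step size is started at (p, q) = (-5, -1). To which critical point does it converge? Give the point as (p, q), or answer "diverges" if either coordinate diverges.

U is separable, so gradient descent decouples: p follows -∂U/∂p, q follows -∂U/∂q.
∂U/∂p = -6p(p + 3); at p=-5 this is -60, so p increases.
∂U/∂q = -12(q - 2)(q - 1); at q=-1 this is -72, so q increases.
p converges to its nearest critical value -3 (a local min of the p-part); q converges to 1. The iterate converges to (-3, 1).

(-3, 1)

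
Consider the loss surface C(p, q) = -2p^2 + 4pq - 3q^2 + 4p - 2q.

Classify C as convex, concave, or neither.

C is quadratic, so its Hessian is the constant matrix H = [[-4, 4], [4, -6]].
det(H) = 8, tr(H) = -10.
det(H) > 0 and tr(H) < 0, so H is negative definite everywhere: concave.

concave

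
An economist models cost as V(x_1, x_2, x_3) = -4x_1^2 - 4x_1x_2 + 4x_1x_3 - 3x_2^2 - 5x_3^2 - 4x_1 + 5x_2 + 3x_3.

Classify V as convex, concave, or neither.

V is quadratic, so its Hessian is the constant matrix H = [[-8, -4, 4], [-4, -6, 0], [4, 0, -10]].
Leading principal minors: -8, 32, -224.
Signs alternate −, +, − ⇒ H ≺ 0 ⇒ concave.

concave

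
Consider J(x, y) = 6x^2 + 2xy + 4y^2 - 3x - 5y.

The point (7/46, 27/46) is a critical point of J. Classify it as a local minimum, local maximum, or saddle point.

local minimum

The Hessian of J is constant: H = [[12, 2], [2, 8]].
det(H) = 12·8 − 2² = 92.
det(H) > 0 and tr(H) = 20 > 0, so H is positive definite and the point is a local minimum.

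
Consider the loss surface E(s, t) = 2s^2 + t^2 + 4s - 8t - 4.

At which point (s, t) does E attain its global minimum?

(-1, 4)

E(s,t) separates as P(s) + Q(t) − 4, so its minimum is min P + min Q − 4.
P'(s) = 4s + 4 vanishes at s ∈ {-1}; Q'(t) = 2(t - 4) vanishes at t ∈ {4}.
Local minima of P (where P''>0): P(-1)=-2. Local minima of Q: Q(4)=-16.
So the global minimum of E is P(-1) + Q(4) − 4 = -2 − 16 − 4 = -22, attained at (-1, 4).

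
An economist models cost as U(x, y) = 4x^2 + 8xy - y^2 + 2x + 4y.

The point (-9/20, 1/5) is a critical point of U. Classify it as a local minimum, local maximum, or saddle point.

saddle point

The Hessian of U is constant: H = [[8, 8], [8, -2]].
det(H) = 8·(-2) − 8² = -80.
Since det(H) < 0, H is indefinite and the critical point is a saddle point.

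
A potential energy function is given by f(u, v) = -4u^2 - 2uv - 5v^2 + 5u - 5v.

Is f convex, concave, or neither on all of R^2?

concave

f is quadratic, so its Hessian is the constant matrix H = [[-8, -2], [-2, -10]].
det(H) = 76, tr(H) = -18.
det(H) > 0 and tr(H) < 0, so H is negative definite everywhere: concave.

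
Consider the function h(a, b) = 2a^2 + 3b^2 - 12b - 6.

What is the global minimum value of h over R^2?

h(a,b) separates as P(a) + Q(b) − 6, so its minimum is min P + min Q − 6.
P'(a) = 4a vanishes at a ∈ {0}; Q'(b) = 6b - 12 vanishes at b ∈ {2}.
Local minima of P (where P''>0): P(0)=0. Local minima of Q: Q(2)=-12.
So the global minimum of h is P(0) + Q(2) − 6 = 0 − 12 − 6 = -18, attained at (0, 2).

-18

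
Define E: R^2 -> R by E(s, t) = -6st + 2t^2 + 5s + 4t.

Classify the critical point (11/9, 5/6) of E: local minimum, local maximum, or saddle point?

saddle point

The Hessian of E is constant: H = [[0, -6], [-6, 4]].
det(H) = 0·4 − (-6)² = -36.
Since det(H) < 0, H is indefinite and the critical point is a saddle point.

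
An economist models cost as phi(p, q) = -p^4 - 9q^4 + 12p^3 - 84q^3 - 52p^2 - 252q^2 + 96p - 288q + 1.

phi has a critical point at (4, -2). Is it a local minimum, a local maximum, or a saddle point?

saddle point

The mixed partial ∂²phi/∂p∂q is 0, so the Hessian at any point is diag(phi_pp, phi_qq) = diag(4(-3p^2 + 18p - 26), -36(3q^2 + 14q + 14)).
At (4, -2): H = diag(-8, 72).
The eigenvalues have opposite signs, so H is indefinite: a saddle point.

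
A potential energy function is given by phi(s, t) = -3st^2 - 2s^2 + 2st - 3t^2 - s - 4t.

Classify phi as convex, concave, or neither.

The term -3st^2 is cubic, so the Hessian is not constant.
∂²phi/∂t² = -6s - 6, which takes both signs as s varies (negative for sufficiently large s). A diagonal entry of the Hessian changing sign means the Hessian is neither positive- nor negative-semidefinite on all of R^2.

neither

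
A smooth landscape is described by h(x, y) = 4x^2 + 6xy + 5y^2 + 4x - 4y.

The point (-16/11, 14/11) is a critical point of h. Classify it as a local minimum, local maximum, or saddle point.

The Hessian of h is constant: H = [[8, 6], [6, 10]].
det(H) = 8·10 − 6² = 44.
det(H) > 0 and tr(H) = 18 > 0, so H is positive definite and the point is a local minimum.

local minimum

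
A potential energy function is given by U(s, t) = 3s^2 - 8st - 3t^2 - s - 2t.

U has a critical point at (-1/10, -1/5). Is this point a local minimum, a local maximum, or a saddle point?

The Hessian of U is constant: H = [[6, -8], [-8, -6]].
det(H) = 6·(-6) − (-8)² = -100.
Since det(H) < 0, H is indefinite and the critical point is a saddle point.

saddle point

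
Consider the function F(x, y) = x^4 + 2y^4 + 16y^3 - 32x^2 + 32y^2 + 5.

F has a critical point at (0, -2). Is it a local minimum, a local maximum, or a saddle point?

local maximum

The mixed partial ∂²F/∂x∂y is 0, so the Hessian at any point is diag(F_xx, F_yy) = diag(4(3x^2 - 16), 8(3y^2 + 12y + 8)).
At (0, -2): H = diag(-64, -32).
Both eigenvalues are negative, so H is negative definite: a local maximum.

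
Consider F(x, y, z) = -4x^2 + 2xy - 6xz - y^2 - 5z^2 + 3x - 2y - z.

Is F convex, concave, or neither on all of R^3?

F is quadratic, so its Hessian is the constant matrix H = [[-8, 2, -6], [2, -2, 0], [-6, 0, -10]].
Leading principal minors: -8, 12, -48.
Signs alternate −, +, − ⇒ H ≺ 0 ⇒ concave.

concave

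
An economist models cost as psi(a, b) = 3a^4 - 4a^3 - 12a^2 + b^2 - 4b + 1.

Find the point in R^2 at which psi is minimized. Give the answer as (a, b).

psi(a,b) separates as P(a) + Q(b) + 1, so its minimum is min P + min Q + 1.
P'(a) = 12a(a - 2)(a + 1) vanishes at a ∈ {-1, 0, 2}; Q'(b) = 2b - 4 vanishes at b ∈ {2}.
Local minima of P (where P''>0): P(-1)=-5, P(2)=-32. Local minima of Q: Q(2)=-4.
So the global minimum of psi is P(2) + Q(2) + 1 = -32 − 4 + 1 = -35, attained at (2, 2).

(2, 2)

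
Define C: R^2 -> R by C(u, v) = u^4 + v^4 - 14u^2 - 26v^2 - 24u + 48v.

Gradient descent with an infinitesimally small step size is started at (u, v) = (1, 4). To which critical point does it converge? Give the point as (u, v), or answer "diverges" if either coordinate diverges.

(3, 3)

C is separable, so gradient descent decouples: u follows -∂C/∂u, v follows -∂C/∂v.
∂C/∂u = 4(u - 3)(u + 1)(u + 2); at u=1 this is -48, so u increases.
∂C/∂v = 4(v - 3)(v - 1)(v + 4); at v=4 this is 96, so v decreases.
u converges to its nearest critical value 3 (a local min of the u-part); v converges to 3. The iterate converges to (3, 3).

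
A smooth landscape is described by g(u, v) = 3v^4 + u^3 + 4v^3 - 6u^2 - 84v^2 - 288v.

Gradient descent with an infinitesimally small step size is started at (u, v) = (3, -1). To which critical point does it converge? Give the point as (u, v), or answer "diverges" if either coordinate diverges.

(4, 4)

g is separable, so gradient descent decouples: u follows -∂g/∂u, v follows -∂g/∂v.
∂g/∂u = 3u(u - 4); at u=3 this is -9, so u increases.
∂g/∂v = 12(v - 4)(v + 2)(v + 3); at v=-1 this is -120, so v increases.
u converges to its nearest critical value 4 (a local min of the u-part); v converges to 4. The iterate converges to (4, 4).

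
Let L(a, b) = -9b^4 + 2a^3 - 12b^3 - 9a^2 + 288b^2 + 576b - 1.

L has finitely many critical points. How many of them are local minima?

L separates as a function of a plus a function of b, so ∇L=0 decouples.
∂L/∂a = 6a(a - 3) = 0 at a ∈ {0, 3}; ∂L/∂b = -36(b - 4)(b + 1)(b + 4) = 0 at b ∈ {-4, -1, 4}.
The Hessian is diagonal: diag(L_aa, L_bb). Second derivatives: L_aa(0)=-18, L_aa(3)=18; L_bb(-4)=-864, L_bb(-1)=540, L_bb(4)=-1440.
Local minima occur where both diagonal entries positive: (3, -1). Count: 1.

1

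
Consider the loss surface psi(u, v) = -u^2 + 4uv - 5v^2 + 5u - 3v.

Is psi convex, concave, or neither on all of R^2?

psi is quadratic, so its Hessian is the constant matrix H = [[-2, 4], [4, -10]].
det(H) = 4, tr(H) = -12.
det(H) > 0 and tr(H) < 0, so H is negative definite everywhere: concave.

concave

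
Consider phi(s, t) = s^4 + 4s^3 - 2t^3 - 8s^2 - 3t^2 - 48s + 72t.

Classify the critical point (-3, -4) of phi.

The mixed partial ∂²phi/∂s∂t is 0, so the Hessian at any point is diag(phi_ss, phi_tt) = diag(4(3s^2 + 6s - 4), -6(2t + 1)).
At (-3, -4): H = diag(20, 42).
Both eigenvalues are positive, so H is positive definite: a local minimum.

local minimum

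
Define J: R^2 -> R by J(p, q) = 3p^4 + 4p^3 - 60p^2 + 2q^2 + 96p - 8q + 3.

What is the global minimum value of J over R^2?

J(p,q) separates as A(p) + B(q) + 3, so its minimum is min A + min B + 3.
A'(p) = 12(p - 2)(p - 1)(p + 4) vanishes at p ∈ {-4, 1, 2}; B'(q) = 4q - 8 vanishes at q ∈ {2}.
Local minima of A (where A''>0): A(-4)=-832, A(2)=32. Local minima of B: B(2)=-8.
So the global minimum of J is A(-4) + B(2) + 3 = -832 − 8 + 3 = -837, attained at (-4, 2).

-837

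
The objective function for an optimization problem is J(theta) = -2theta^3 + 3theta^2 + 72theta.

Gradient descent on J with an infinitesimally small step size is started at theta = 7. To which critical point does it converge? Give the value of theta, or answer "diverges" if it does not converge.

diverges

J'(theta) = -6(theta - 4)(theta + 3), so J'(7) = -180.
Gradient descent moves in the -J' direction, i.e. theta is increasing.
There is no critical point above theta=7, and J' keeps the same sign, so the iterate runs off to +∞.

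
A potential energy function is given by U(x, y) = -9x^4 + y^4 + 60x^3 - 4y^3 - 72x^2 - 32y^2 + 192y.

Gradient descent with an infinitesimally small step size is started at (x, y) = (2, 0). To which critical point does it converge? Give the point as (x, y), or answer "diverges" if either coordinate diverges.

(1, -4)

U is separable, so gradient descent decouples: x follows -∂U/∂x, y follows -∂U/∂y.
∂U/∂x = -36x(x - 4)(x - 1); at x=2 this is 144, so x decreases.
∂U/∂y = 4(y - 4)(y - 3)(y + 4); at y=0 this is 192, so y decreases.
x converges to its nearest critical value 1 (a local min of the x-part); y converges to -4. The iterate converges to (1, -4).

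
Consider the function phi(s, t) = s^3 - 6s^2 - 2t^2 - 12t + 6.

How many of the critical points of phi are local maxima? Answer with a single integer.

phi separates as a function of s plus a function of t, so ∇phi=0 decouples.
∂phi/∂s = 3s(s - 4) = 0 at s ∈ {0, 4}; ∂phi/∂t = -4(t + 3) = 0 at t ∈ {-3}.
The Hessian is diagonal: diag(phi_ss, phi_tt). Second derivatives: phi_ss(0)=-12, phi_ss(4)=12; phi_tt(-3)=-4.
Local maxima occur where both diagonal entries negative: (0, -3). Count: 1.

1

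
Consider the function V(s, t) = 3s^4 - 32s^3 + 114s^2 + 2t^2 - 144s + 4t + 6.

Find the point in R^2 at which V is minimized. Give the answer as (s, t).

V(s,t) separates as P(s) + Q(t) + 6, so its minimum is min P + min Q + 6.
P'(s) = 12(s - 4)(s - 3)(s - 1) vanishes at s ∈ {1, 3, 4}; Q'(t) = 4(t + 1) vanishes at t ∈ {-1}.
Local minima of P (where P''>0): P(1)=-59, P(4)=-32. Local minima of Q: Q(-1)=-2.
So the global minimum of V is P(1) + Q(-1) + 6 = -59 − 2 + 6 = -55, attained at (1, -1).

(1, -1)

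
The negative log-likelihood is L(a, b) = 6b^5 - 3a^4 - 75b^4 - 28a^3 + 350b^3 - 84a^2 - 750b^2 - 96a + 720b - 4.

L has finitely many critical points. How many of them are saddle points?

L separates as a function of a plus a function of b, so ∇L=0 decouples.
∂L/∂a = -12(a + 1)(a + 2)(a + 4) = 0 at a ∈ {-4, -2, -1}; ∂L/∂b = 30(b - 4)(b - 3)(b - 2)(b - 1) = 0 at b ∈ {1, 2, 3, 4}.
The Hessian is diagonal: diag(L_aa, L_bb). Second derivatives: L_aa(-4)=-72, L_aa(-2)=24, L_aa(-1)=-36; L_bb(1)=-180, L_bb(2)=60, L_bb(3)=-60, L_bb(4)=180.
Saddle points occur where the two diagonal entries have opposite signs: (-4, 2), (-4, 4), (-2, 1), (-2, 3), (-1, 2), (-1, 4). Count: 6.

6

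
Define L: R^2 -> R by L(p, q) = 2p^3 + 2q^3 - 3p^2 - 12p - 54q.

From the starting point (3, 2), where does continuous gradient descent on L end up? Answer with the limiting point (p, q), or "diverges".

L is separable, so gradient descent decouples: p follows -∂L/∂p, q follows -∂L/∂q.
∂L/∂p = 6(p - 2)(p + 1); at p=3 this is 24, so p decreases.
∂L/∂q = 6(q - 3)(q + 3); at q=2 this is -30, so q increases.
p converges to its nearest critical value 2 (a local min of the p-part); q converges to 3. The iterate converges to (2, 3).

(2, 3)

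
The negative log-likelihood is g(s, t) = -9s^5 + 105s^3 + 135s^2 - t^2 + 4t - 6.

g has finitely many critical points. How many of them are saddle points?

2

g separates as a function of s plus a function of t, so ∇g=0 decouples.
∂g/∂s = -45s(s - 3)(s + 1)(s + 2) = 0 at s ∈ {-2, -1, 0, 3}; ∂g/∂t = -2(t - 2) = 0 at t ∈ {2}.
The Hessian is diagonal: diag(g_ss, g_tt). Second derivatives: g_ss(-2)=450, g_ss(-1)=-180, g_ss(0)=270, g_ss(3)=-2700; g_tt(2)=-2.
Saddle points occur where the two diagonal entries have opposite signs: (-2, 2), (0, 2). Count: 2.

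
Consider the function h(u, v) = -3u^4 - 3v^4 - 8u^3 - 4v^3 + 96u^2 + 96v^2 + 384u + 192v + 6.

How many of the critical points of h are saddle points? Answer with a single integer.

h separates as a function of u plus a function of v, so ∇h=0 decouples.
∂h/∂u = -12(u - 4)(u + 2)(u + 4) = 0 at u ∈ {-4, -2, 4}; ∂h/∂v = -12(v - 4)(v + 1)(v + 4) = 0 at v ∈ {-4, -1, 4}.
The Hessian is diagonal: diag(h_uu, h_vv). Second derivatives: h_uu(-4)=-192, h_uu(-2)=144, h_uu(4)=-576; h_vv(-4)=-288, h_vv(-1)=180, h_vv(4)=-480.
Saddle points occur where the two diagonal entries have opposite signs: (-4, -1), (-2, -4), (-2, 4), (4, -1). Count: 4.

4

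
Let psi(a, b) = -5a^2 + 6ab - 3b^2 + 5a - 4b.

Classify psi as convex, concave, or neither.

psi is quadratic, so its Hessian is the constant matrix H = [[-10, 6], [6, -6]].
det(H) = 24, tr(H) = -16.
det(H) > 0 and tr(H) < 0, so H is negative definite everywhere: concave.

concave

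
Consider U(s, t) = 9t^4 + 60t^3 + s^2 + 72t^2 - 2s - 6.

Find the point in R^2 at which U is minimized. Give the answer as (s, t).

(1, -4)

U(s,t) separates as P(s) + Q(t) − 6, so its minimum is min P + min Q − 6.
P'(s) = 2s - 2 vanishes at s ∈ {1}; Q'(t) = 36t(t + 1)(t + 4) vanishes at t ∈ {-4, -1, 0}.
Local minima of P (where P''>0): P(1)=-1. Local minima of Q: Q(-4)=-384, Q(0)=0.
So the global minimum of U is P(1) + Q(-4) − 6 = -1 − 384 − 6 = -391, attained at (1, -4).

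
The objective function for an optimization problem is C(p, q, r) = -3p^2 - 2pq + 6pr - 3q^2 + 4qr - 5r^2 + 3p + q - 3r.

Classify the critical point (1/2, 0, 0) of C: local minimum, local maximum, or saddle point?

The Hessian is constant: H = [[-6, -2, 6], [-2, -6, 4], [6, 4, -10]].
Leading principal minors: Δ₁ = -6, Δ₂ = 32, Δ₃ = -104.
The minors alternate sign starting negative (−, +, −), so H is negative definite: a local maximum.

local maximum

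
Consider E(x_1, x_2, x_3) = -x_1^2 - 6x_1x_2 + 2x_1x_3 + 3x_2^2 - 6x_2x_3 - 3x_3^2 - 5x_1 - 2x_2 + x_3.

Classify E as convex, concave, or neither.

E is quadratic, so its Hessian is the constant matrix H = [[-2, -6, 2], [-6, 6, -6], [2, -6, -6]].
Leading principal minors: -2, -48, 480.
Neither pattern holds ⇒ H is indefinite ⇒ neither convex nor concave.

neither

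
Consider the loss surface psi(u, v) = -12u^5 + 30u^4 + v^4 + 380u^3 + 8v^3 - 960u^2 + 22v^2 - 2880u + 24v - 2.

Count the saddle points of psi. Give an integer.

psi separates as a function of u plus a function of v, so ∇psi=0 decouples.
∂psi/∂u = -60(u - 4)(u - 3)(u + 1)(u + 4) = 0 at u ∈ {-4, -1, 3, 4}; ∂psi/∂v = 4(v + 1)(v + 2)(v + 3) = 0 at v ∈ {-3, -2, -1}.
The Hessian is diagonal: diag(psi_uu, psi_vv). Second derivatives: psi_uu(-4)=10080, psi_uu(-1)=-3600, psi_uu(3)=1680, psi_uu(4)=-2400; psi_vv(-3)=8, psi_vv(-2)=-4, psi_vv(-1)=8.
Saddle points occur where the two diagonal entries have opposite signs: (-4, -2), (-1, -3), (-1, -1), (3, -2), (4, -3), (4, -1). Count: 6.

6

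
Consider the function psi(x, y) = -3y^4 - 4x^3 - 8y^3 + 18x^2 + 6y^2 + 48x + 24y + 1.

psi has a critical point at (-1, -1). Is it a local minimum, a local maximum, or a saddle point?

local minimum

The mixed partial ∂²psi/∂x∂y is 0, so the Hessian at any point is diag(psi_xx, psi_yy) = diag(12(-2x + 3), 12(-3y^2 - 4y + 1)).
At (-1, -1): H = diag(60, 24).
Both eigenvalues are positive, so H is positive definite: a local minimum.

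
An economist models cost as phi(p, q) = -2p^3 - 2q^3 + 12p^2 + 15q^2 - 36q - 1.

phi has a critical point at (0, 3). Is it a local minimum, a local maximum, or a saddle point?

saddle point

The mixed partial ∂²phi/∂p∂q is 0, so the Hessian at any point is diag(phi_pp, phi_qq) = diag(12(-p + 2), 6(-2q + 5)).
At (0, 3): H = diag(24, -6).
The eigenvalues have opposite signs, so H is indefinite: a saddle point.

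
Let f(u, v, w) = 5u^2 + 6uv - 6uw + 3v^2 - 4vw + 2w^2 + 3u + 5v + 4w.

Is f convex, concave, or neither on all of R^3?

f is quadratic, so its Hessian is the constant matrix H = [[10, 6, -6], [6, 6, -4], [-6, -4, 4]].
Leading principal minors: 10, 24, 8.
All positive ⇒ H ≻ 0 ⇒ convex.

convex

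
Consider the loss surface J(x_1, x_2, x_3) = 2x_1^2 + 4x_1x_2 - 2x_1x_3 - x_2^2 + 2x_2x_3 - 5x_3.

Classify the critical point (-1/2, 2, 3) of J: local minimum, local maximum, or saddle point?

The Hessian is constant: H = [[4, 4, -2], [4, -2, 2], [-2, 2, 0]].
Leading principal minors: Δ₁ = 4, Δ₂ = -24, Δ₃ = -40.
The minors fit neither the all-positive nor the alternating-sign pattern, so H is indefinite: a saddle point.

saddle point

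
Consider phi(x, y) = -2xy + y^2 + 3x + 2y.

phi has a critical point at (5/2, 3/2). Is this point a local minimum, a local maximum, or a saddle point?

The Hessian of phi is constant: H = [[0, -2], [-2, 2]].
det(H) = 0·2 − (-2)² = -4.
Since det(H) < 0, H is indefinite and the critical point is a saddle point.

saddle point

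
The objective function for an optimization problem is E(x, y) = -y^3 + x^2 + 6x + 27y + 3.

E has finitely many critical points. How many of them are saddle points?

E separates as a function of x plus a function of y, so ∇E=0 decouples.
∂E/∂x = 2(x + 3) = 0 at x ∈ {-3}; ∂E/∂y = -3(y - 3)(y + 3) = 0 at y ∈ {-3, 3}.
The Hessian is diagonal: diag(E_xx, E_yy). Second derivatives: E_xx(-3)=2; E_yy(-3)=18, E_yy(3)=-18.
Saddle points occur where the two diagonal entries have opposite signs: (-3, 3). Count: 1.

1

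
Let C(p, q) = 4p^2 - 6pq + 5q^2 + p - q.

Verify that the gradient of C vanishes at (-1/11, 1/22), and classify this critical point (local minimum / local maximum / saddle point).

local minimum

∇C = (8p - 6q + 1, -6p + 10q - 1); substituting (-1/11, 1/22) gives ∇C = (0, 0), so (-1/11, 1/22) is indeed a critical point.
The Hessian of C is constant: H = [[8, -6], [-6, 10]].
det(H) = 8·10 − (-6)² = 44.
det(H) > 0 and tr(H) = 18 > 0, so H is positive definite and the point is a local minimum.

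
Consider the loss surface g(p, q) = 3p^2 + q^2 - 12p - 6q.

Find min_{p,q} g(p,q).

g(p,q) separates as A(p) + B(q), so its minimum is min A + min B.
A'(p) = 6p - 12 vanishes at p ∈ {2}; B'(q) = 2q - 6 vanishes at q ∈ {3}.
Local minima of A (where A''>0): A(2)=-12. Local minima of B: B(3)=-9.
So the global minimum of g is A(2) + B(3) = -12 − 9 = -21, attained at (2, 3).

-21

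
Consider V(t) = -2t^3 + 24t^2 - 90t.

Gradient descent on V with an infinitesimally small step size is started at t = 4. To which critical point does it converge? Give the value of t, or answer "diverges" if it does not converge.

V'(t) = -6(t - 5)(t - 3), so V'(4) = 6.
Gradient descent moves in the -V' direction, i.e. t is decreasing.
The nearest critical point in that direction is t = 3, where V'' = 12 > 0 (a local minimum). The iterate converges there.

3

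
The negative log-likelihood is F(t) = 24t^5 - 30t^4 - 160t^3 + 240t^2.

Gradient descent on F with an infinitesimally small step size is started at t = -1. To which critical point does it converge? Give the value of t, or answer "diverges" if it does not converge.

0

F'(t) = 120t(t - 2)(t - 1)(t + 2), so F'(-1) = -720.
Gradient descent moves in the -F' direction, i.e. t is increasing.
The nearest critical point in that direction is t = 0, where F'' = 480 > 0 (a local minimum). The iterate converges there.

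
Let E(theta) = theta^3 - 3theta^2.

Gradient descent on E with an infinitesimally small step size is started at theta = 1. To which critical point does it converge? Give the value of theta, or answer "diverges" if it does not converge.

2

E'(theta) = 3theta(theta - 2), so E'(1) = -3.
Gradient descent moves in the -E' direction, i.e. theta is increasing.
The nearest critical point in that direction is theta = 2, where E'' = 6 > 0 (a local minimum). The iterate converges there.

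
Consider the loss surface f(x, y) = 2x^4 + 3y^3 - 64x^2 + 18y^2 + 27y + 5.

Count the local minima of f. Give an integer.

2

f separates as a function of x plus a function of y, so ∇f=0 decouples.
∂f/∂x = 8x(x - 4)(x + 4) = 0 at x ∈ {-4, 0, 4}; ∂f/∂y = 9(y + 1)(y + 3) = 0 at y ∈ {-3, -1}.
The Hessian is diagonal: diag(f_xx, f_yy). Second derivatives: f_xx(-4)=256, f_xx(0)=-128, f_xx(4)=256; f_yy(-3)=-18, f_yy(-1)=18.
Local minima occur where both diagonal entries positive: (-4, -1), (4, -1). Count: 2.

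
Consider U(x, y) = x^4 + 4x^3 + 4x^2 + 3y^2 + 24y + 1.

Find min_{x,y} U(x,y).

U(x,y) separates as P(x) + Q(y) + 1, so its minimum is min P + min Q + 1.
P'(x) = 4x(x + 1)(x + 2) vanishes at x ∈ {-2, -1, 0}; Q'(y) = 6y + 24 vanishes at y ∈ {-4}.
Local minima of P (where P''>0): P(-2)=0, P(0)=0. Local minima of Q: Q(-4)=-48.
So the global minimum of U is P(-2) + Q(-4) + 1 = 0 − 48 + 1 = -47, attained at (-2, -4).

-47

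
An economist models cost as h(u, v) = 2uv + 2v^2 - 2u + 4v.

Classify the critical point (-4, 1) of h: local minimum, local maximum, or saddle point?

saddle point

The Hessian of h is constant: H = [[0, 2], [2, 4]].
det(H) = 0·4 − 2² = -4.
Since det(H) < 0, H is indefinite and the critical point is a saddle point.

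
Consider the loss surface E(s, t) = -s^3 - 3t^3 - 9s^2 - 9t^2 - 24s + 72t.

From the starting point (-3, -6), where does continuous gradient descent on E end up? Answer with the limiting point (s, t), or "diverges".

E is separable, so gradient descent decouples: s follows -∂E/∂s, t follows -∂E/∂t.
∂E/∂s = -3(s + 2)(s + 4); at s=-3 this is 3, so s decreases.
∂E/∂t = -9(t - 2)(t + 4); at t=-6 this is -144, so t increases.
s converges to its nearest critical value -4 (a local min of the s-part); t converges to -4. The iterate converges to (-4, -4).

(-4, -4)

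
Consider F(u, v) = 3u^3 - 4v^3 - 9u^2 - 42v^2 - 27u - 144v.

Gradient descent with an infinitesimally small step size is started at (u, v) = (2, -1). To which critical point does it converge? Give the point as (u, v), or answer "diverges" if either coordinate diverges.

F is separable, so gradient descent decouples: u follows -∂F/∂u, v follows -∂F/∂v.
∂F/∂u = 9(u - 3)(u + 1); at u=2 this is -27, so u increases.
∂F/∂v = -12(v + 3)(v + 4); at v=-1 this is -72, so v increases.
The v-coordinate has no critical point in that direction and runs off to infinity.

diverges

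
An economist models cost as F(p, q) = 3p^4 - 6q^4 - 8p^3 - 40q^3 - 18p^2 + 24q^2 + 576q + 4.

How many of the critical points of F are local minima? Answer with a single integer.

F separates as a function of p plus a function of q, so ∇F=0 decouples.
∂F/∂p = 12p(p - 3)(p + 1) = 0 at p ∈ {-1, 0, 3}; ∂F/∂q = -24(q - 2)(q + 3)(q + 4) = 0 at q ∈ {-4, -3, 2}.
The Hessian is diagonal: diag(F_pp, F_qq). Second derivatives: F_pp(-1)=48, F_pp(0)=-36, F_pp(3)=144; F_qq(-4)=-144, F_qq(-3)=120, F_qq(2)=-720.
Local minima occur where both diagonal entries positive: (-1, -3), (3, -3). Count: 2.

2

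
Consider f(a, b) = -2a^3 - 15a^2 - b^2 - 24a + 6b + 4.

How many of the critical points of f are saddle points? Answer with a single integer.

f separates as a function of a plus a function of b, so ∇f=0 decouples.
∂f/∂a = -6(a + 1)(a + 4) = 0 at a ∈ {-4, -1}; ∂f/∂b = -2(b - 3) = 0 at b ∈ {3}.
The Hessian is diagonal: diag(f_aa, f_bb). Second derivatives: f_aa(-4)=18, f_aa(-1)=-18; f_bb(3)=-2.
Saddle points occur where the two diagonal entries have opposite signs: (-4, 3). Count: 1.

1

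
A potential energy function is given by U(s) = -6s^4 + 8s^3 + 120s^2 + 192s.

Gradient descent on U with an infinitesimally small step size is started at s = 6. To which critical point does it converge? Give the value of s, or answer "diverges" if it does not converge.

U'(s) = -24(s - 4)(s + 1)(s + 2), so U'(6) = -2688.
Gradient descent moves in the -U' direction, i.e. s is increasing.
There is no critical point above s=6, and U' keeps the same sign, so the iterate runs off to +∞.

diverges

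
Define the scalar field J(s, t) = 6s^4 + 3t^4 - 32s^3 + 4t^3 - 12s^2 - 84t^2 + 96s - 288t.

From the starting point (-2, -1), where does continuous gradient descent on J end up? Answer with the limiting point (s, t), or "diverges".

J is separable, so gradient descent decouples: s follows -∂J/∂s, t follows -∂J/∂t.
∂J/∂s = 24(s - 4)(s - 1)(s + 1); at s=-2 this is -432, so s increases.
∂J/∂t = 12(t - 4)(t + 2)(t + 3); at t=-1 this is -120, so t increases.
s converges to its nearest critical value -1 (a local min of the s-part); t converges to 4. The iterate converges to (-1, 4).

(-1, 4)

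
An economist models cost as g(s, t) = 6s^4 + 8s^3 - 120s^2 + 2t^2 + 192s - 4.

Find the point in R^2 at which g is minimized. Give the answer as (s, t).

(-4, 0)

g(s,t) separates as P(s) + Q(t) − 4, so its minimum is min P + min Q − 4.
P'(s) = 24(s - 2)(s - 1)(s + 4) vanishes at s ∈ {-4, 1, 2}; Q'(t) = 4t vanishes at t ∈ {0}.
Local minima of P (where P''>0): P(-4)=-1664, P(2)=64. Local minima of Q: Q(0)=0.
So the global minimum of g is P(-4) + Q(0) − 4 = -1664 + 0 − 4 = -1668, attained at (-4, 0).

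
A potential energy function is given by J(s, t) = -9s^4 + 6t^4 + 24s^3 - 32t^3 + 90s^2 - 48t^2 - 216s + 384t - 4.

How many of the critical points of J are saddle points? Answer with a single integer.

J separates as a function of s plus a function of t, so ∇J=0 decouples.
∂J/∂s = -36(s - 3)(s - 1)(s + 2) = 0 at s ∈ {-2, 1, 3}; ∂J/∂t = 24(t - 4)(t - 2)(t + 2) = 0 at t ∈ {-2, 2, 4}.
The Hessian is diagonal: diag(J_ss, J_tt). Second derivatives: J_ss(-2)=-540, J_ss(1)=216, J_ss(3)=-360; J_tt(-2)=576, J_tt(2)=-192, J_tt(4)=288.
Saddle points occur where the two diagonal entries have opposite signs: (-2, -2), (-2, 4), (1, 2), (3, -2), (3, 4). Count: 5.

5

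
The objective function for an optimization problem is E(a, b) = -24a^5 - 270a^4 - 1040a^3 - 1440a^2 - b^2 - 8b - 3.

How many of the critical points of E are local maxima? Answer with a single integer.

E separates as a function of a plus a function of b, so ∇E=0 decouples.
∂E/∂a = -120a(a + 2)(a + 3)(a + 4) = 0 at a ∈ {-4, -3, -2, 0}; ∂E/∂b = -2(b + 4) = 0 at b ∈ {-4}.
The Hessian is diagonal: diag(E_aa, E_bb). Second derivatives: E_aa(-4)=960, E_aa(-3)=-360, E_aa(-2)=480, E_aa(0)=-2880; E_bb(-4)=-2.
Local maxima occur where both diagonal entries negative: (-3, -4), (0, -4). Count: 2.

2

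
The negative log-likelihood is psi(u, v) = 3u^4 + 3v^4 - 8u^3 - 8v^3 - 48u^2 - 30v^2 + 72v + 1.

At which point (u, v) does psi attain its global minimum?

(4, -2)

psi(u,v) separates as P(u) + Q(v) + 1, so its minimum is min P + min Q + 1.
P'(u) = 12u(u - 4)(u + 2) vanishes at u ∈ {-2, 0, 4}; Q'(v) = 12(v - 3)(v - 1)(v + 2) vanishes at v ∈ {-2, 1, 3}.
Local minima of P (where P''>0): P(-2)=-80, P(4)=-512. Local minima of Q: Q(-2)=-152, Q(3)=-27.
So the global minimum of psi is P(4) + Q(-2) + 1 = -512 − 152 + 1 = -663, attained at (4, -2).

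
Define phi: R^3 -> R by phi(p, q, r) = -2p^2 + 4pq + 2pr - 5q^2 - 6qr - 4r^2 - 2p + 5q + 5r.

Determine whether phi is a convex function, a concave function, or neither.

concave

phi is quadratic, so its Hessian is the constant matrix H = [[-4, 4, 2], [4, -10, -6], [2, -6, -8]].
Leading principal minors: -4, 24, -104.
Signs alternate −, +, − ⇒ H ≺ 0 ⇒ concave.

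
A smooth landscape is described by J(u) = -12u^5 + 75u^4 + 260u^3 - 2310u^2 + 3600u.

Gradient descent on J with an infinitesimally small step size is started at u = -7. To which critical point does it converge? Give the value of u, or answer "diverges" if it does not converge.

J'(u) = -60(u - 5)(u - 3)(u - 1)(u + 4), so J'(-7) = -172800.
Gradient descent moves in the -J' direction, i.e. u is increasing.
The nearest critical point in that direction is u = -4, where J'' = 18900 > 0 (a local minimum). The iterate converges there.

-4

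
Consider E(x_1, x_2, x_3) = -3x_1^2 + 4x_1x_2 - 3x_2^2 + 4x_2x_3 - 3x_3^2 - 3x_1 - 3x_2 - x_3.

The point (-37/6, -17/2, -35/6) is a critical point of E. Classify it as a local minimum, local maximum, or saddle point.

The Hessian is constant: H = [[-6, 4, 0], [4, -6, 4], [0, 4, -6]].
Leading principal minors: Δ₁ = -6, Δ₂ = 20, Δ₃ = -24.
The minors alternate sign starting negative (−, +, −), so H is negative definite: a local maximum.

local maximum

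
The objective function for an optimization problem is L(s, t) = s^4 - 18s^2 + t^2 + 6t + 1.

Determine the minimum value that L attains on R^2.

L(s,t) separates as P(s) + Q(t) + 1, so its minimum is min P + min Q + 1.
P'(s) = 4s(s - 3)(s + 3) vanishes at s ∈ {-3, 0, 3}; Q'(t) = 2(t + 3) vanishes at t ∈ {-3}.
Local minima of P (where P''>0): P(-3)=-81, P(3)=-81. Local minima of Q: Q(-3)=-9.
So the global minimum of L is P(-3) + Q(-3) + 1 = -81 − 9 + 1 = -89, attained at (-3, -3).

-89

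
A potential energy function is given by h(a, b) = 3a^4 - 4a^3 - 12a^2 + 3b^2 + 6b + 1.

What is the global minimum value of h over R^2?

-34

h(a,b) separates as P(a) + Q(b) + 1, so its minimum is min P + min Q + 1.
P'(a) = 12a(a - 2)(a + 1) vanishes at a ∈ {-1, 0, 2}; Q'(b) = 6b + 6 vanishes at b ∈ {-1}.
Local minima of P (where P''>0): P(-1)=-5, P(2)=-32. Local minima of Q: Q(-1)=-3.
So the global minimum of h is P(2) + Q(-1) + 1 = -32 − 3 + 1 = -34, attained at (2, -1).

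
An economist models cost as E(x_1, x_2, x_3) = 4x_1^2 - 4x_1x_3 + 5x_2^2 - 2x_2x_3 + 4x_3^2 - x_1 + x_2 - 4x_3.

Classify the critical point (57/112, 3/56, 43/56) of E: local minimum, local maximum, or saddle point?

local minimum

The Hessian is constant: H = [[8, 0, -4], [0, 10, -2], [-4, -2, 8]].
Leading principal minors: Δ₁ = 8, Δ₂ = 80, Δ₃ = 448.
All leading minors are positive, so H is positive definite: a local minimum.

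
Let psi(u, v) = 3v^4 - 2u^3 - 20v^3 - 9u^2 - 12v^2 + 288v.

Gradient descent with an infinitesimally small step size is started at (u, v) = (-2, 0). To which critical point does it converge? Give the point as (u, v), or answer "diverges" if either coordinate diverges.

(-3, -2)

psi is separable, so gradient descent decouples: u follows -∂psi/∂u, v follows -∂psi/∂v.
∂psi/∂u = -6u(u + 3); at u=-2 this is 12, so u decreases.
∂psi/∂v = 12(v - 4)(v - 3)(v + 2); at v=0 this is 288, so v decreases.
u converges to its nearest critical value -3 (a local min of the u-part); v converges to -2. The iterate converges to (-3, -2).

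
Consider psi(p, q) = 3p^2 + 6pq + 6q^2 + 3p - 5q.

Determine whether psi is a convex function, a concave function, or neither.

convex

psi is quadratic, so its Hessian is the constant matrix H = [[6, 6], [6, 12]].
det(H) = 36, tr(H) = 18.
det(H) > 0 and tr(H) > 0, so H is positive definite everywhere: convex.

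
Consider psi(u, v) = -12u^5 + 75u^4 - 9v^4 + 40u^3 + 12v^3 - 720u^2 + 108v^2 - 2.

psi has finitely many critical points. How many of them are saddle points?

psi separates as a function of u plus a function of v, so ∇psi=0 decouples.
∂psi/∂u = -60u(u - 4)(u - 3)(u + 2) = 0 at u ∈ {-2, 0, 3, 4}; ∂psi/∂v = -36v(v - 3)(v + 2) = 0 at v ∈ {-2, 0, 3}.
The Hessian is diagonal: diag(psi_uu, psi_vv). Second derivatives: psi_uu(-2)=3600, psi_uu(0)=-1440, psi_uu(3)=900, psi_uu(4)=-1440; psi_vv(-2)=-360, psi_vv(0)=216, psi_vv(3)=-540.
Saddle points occur where the two diagonal entries have opposite signs: (-2, -2), (-2, 3), (0, 0), (3, -2), (3, 3), (4, 0). Count: 6.

6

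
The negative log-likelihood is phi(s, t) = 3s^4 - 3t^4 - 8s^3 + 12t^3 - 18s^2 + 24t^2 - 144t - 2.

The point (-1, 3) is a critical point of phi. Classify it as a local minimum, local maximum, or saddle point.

saddle point

The mixed partial ∂²phi/∂s∂t is 0, so the Hessian at any point is diag(phi_ss, phi_tt) = diag(12(3s^2 - 4s - 3), 12(-3t^2 + 6t + 4)).
At (-1, 3): H = diag(48, -60).
The eigenvalues have opposite signs, so H is indefinite: a saddle point.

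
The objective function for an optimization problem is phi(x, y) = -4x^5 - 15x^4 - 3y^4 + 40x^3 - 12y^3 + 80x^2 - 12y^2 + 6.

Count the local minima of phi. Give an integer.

phi separates as a function of x plus a function of y, so ∇phi=0 decouples.
∂phi/∂x = -20x(x - 2)(x + 1)(x + 4) = 0 at x ∈ {-4, -1, 0, 2}; ∂phi/∂y = -12y(y + 1)(y + 2) = 0 at y ∈ {-2, -1, 0}.
The Hessian is diagonal: diag(phi_xx, phi_yy). Second derivatives: phi_xx(-4)=1440, phi_xx(-1)=-180, phi_xx(0)=160, phi_xx(2)=-720; phi_yy(-2)=-24, phi_yy(-1)=12, phi_yy(0)=-24.
Local minima occur where both diagonal entries positive: (-4, -1), (0, -1). Count: 2.

2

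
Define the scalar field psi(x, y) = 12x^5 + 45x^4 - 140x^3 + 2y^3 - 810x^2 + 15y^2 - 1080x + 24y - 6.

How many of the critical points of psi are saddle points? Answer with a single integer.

4

psi separates as a function of x plus a function of y, so ∇psi=0 decouples.
∂psi/∂x = 60(x - 3)(x + 1)(x + 2)(x + 3) = 0 at x ∈ {-3, -2, -1, 3}; ∂psi/∂y = 6(y + 1)(y + 4) = 0 at y ∈ {-4, -1}.
The Hessian is diagonal: diag(psi_xx, psi_yy). Second derivatives: psi_xx(-3)=-720, psi_xx(-2)=300, psi_xx(-1)=-480, psi_xx(3)=7200; psi_yy(-4)=-18, psi_yy(-1)=18.
Saddle points occur where the two diagonal entries have opposite signs: (-3, -1), (-2, -4), (-1, -1), (3, -4). Count: 4.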